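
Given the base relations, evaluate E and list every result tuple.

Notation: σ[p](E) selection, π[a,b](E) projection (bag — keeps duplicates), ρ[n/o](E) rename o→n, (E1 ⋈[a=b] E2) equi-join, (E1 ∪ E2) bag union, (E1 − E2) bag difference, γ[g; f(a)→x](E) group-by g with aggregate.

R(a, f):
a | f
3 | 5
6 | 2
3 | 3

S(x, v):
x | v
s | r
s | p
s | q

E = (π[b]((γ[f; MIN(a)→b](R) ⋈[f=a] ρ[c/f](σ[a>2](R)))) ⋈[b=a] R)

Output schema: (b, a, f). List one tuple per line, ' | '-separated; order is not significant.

Per-node cardinality:
  R → 3
  γ[f; MIN(a)→b](R) → 3
  R → 3
  σ[a>2](R) → 3
  ρ[c/f](σ[a>2](R)) → 3
  (γ[f; MIN(a)→b](R) ⋈[f=a] ρ[c/f](σ[a>2](R))) → 2
  π[b]((γ[f; MIN(a)→b](R) ⋈[f=a] ρ[c/f](σ[a>2](R)))) → 2
  R → 3
  (π[b]((γ[f; MIN(a)→b](R) ⋈[f=a] ρ[c/f](σ[a>2](R)))) ⋈[b=a] R) → 4

== RESULT ==
b | a | f
3 | 3 | 3
3 | 3 | 3
3 | 3 | 5
3 | 3 | 5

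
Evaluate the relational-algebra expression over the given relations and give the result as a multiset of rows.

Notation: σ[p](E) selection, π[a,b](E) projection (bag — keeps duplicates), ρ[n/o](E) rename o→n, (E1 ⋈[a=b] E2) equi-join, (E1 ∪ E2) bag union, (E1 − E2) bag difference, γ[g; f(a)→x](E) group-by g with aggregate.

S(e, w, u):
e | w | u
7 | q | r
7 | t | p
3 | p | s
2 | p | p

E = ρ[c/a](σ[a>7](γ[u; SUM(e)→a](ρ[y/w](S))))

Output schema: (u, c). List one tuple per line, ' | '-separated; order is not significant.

Subexpression sizes:
  S → 4
  ρ[y/w](S) → 4
  γ[u; SUM(e)→a](ρ[y/w](S)) → 3
  σ[a>7](γ[u; SUM(e)→a](ρ[y/w](S))) → 1
  ρ[c/a](σ[a>7](γ[u; SUM(e)→a](ρ[y/w](S)))) → 1

== RESULT ==
u | c
p | 9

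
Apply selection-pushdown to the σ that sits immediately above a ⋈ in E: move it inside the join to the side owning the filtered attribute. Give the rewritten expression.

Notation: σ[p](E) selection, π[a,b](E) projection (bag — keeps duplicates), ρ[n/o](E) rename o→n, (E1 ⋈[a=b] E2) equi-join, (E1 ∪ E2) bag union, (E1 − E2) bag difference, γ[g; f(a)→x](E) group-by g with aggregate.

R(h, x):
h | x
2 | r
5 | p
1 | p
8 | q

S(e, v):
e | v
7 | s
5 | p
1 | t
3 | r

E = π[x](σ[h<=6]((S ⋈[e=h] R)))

σ filters on h, owned by the right side.
E' = π[x]((S ⋈[e=h] σ[h<=6](R)))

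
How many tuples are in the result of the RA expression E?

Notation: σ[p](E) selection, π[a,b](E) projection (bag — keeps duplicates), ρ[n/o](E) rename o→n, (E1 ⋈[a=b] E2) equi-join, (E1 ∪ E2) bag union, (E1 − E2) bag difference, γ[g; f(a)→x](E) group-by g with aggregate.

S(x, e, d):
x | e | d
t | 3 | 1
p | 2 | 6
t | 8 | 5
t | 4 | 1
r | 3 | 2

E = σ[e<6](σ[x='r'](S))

Row counts bottom-up:
  S → 5
  σ[x='r'](S) → 1
  σ[e<6](σ[x='r'](S)) → 1

|E| = 1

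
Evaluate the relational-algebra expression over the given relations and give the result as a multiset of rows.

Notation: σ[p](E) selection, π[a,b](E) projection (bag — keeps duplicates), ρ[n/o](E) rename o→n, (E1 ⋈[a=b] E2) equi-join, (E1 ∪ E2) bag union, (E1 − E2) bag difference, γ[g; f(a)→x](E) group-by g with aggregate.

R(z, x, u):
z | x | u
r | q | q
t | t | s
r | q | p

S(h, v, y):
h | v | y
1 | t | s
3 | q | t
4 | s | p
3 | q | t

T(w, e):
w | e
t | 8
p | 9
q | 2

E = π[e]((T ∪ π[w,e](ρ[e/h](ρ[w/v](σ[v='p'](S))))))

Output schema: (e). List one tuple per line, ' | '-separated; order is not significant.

Per-node cardinality:
  T → 3
  S → 4
  σ[v='p'](S) → 0
  ρ[w/v](σ[v='p'](S)) → 0
  ρ[e/h](ρ[w/v](σ[v='p'](S))) → 0
  π[w,e](ρ[e/h](ρ[w/v](σ[v='p'](S)))) → 0
  (T ∪ π[w,e](ρ[e/h](ρ[w/v](σ[v='p'](S))))) → 3
  π[e]((T ∪ π[w,e](ρ[e/h](ρ[w/v](σ[v='p'](S)))))) → 3

== RESULT ==
e
2
8
9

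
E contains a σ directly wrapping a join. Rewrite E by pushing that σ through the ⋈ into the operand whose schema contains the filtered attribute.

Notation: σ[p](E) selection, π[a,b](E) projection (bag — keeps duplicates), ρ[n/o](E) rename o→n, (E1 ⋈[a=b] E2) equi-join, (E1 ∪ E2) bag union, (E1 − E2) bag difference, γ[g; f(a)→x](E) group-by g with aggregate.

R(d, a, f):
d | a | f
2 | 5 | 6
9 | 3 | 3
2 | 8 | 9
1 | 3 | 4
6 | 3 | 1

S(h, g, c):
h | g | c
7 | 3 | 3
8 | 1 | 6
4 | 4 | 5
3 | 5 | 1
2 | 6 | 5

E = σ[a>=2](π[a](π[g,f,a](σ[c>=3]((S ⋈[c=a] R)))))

σ filters on c, owned by the left side.
E' = σ[a>=2](π[a](π[g,f,a]((σ[c>=3](S) ⋈[c=a] R))))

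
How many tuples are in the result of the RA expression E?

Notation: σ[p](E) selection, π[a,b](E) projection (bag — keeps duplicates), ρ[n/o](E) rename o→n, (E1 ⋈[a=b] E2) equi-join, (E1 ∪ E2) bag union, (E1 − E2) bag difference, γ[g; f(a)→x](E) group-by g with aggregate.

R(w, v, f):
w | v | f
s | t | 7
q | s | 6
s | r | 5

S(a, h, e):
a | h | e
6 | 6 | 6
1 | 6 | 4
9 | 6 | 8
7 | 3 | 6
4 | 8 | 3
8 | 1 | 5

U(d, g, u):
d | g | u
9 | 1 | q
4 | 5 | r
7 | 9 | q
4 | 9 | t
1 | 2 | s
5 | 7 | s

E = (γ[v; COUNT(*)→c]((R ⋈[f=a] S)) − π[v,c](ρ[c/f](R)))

Stepwise |·|:
  R → 3
  S → 6
  (R ⋈[f=a] S) → 2
  γ[v; COUNT(*)→c]((R ⋈[f=a] S)) → 2
  R → 3
  ρ[c/f](R) → 3
  π[v,c](ρ[c/f](R)) → 3
  (γ[v; COUNT(*)→c]((R ⋈[f=a] S)) − π[v,c](ρ[c/f](R))) → 2

|E| = 2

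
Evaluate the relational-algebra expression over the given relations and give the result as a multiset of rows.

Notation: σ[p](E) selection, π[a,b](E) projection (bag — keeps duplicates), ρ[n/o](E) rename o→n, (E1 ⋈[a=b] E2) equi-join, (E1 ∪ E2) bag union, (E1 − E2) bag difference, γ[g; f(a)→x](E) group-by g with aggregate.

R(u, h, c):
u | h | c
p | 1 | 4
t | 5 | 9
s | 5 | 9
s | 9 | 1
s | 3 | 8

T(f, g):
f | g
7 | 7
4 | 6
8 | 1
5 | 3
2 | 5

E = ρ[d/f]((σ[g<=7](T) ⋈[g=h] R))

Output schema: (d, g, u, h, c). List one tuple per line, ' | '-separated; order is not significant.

Subexpression sizes:
  T → 5
  σ[g<=7](T) → 5
  R → 5
  (σ[g<=7](T) ⋈[g=h] R) → 4
  ρ[d/f]((σ[g<=7](T) ⋈[g=h] R)) → 4

== RESULT ==
d | g | u | h | c
2 | 5 | s | 5 | 9
2 | 5 | t | 5 | 9
5 | 3 | s | 3 | 8
8 | 1 | p | 1 | 4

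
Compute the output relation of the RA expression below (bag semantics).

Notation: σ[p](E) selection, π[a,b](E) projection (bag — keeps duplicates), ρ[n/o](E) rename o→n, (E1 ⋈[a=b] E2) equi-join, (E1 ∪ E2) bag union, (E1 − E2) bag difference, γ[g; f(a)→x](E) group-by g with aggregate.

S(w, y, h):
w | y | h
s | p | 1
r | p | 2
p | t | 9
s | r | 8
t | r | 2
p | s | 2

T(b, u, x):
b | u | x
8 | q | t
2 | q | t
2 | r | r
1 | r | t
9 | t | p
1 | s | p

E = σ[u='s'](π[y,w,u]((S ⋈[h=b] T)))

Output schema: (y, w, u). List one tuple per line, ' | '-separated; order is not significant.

Subexpression sizes:
  S → 6
  T → 6
  (S ⋈[h=b] T) → 10
  π[y,w,u]((S ⋈[h=b] T)) → 10
  σ[u='s'](π[y,w,u]((S ⋈[h=b] T))) → 1

== RESULT ==
y | w | u
p | s | s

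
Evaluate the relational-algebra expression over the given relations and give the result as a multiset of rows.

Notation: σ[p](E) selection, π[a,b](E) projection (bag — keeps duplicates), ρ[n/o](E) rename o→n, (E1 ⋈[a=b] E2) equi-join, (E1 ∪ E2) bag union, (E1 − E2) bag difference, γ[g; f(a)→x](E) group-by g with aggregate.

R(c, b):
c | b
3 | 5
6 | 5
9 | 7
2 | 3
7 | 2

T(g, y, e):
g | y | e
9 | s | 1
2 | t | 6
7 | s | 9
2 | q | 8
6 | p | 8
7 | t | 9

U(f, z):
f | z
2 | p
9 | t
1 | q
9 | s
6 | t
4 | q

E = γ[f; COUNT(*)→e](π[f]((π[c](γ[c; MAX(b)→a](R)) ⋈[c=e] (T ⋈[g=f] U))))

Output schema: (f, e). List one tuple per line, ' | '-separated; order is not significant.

Stepwise |·|:
  R → 5
  γ[c; MAX(b)→a](R) → 5
  π[c](γ[c; MAX(b)→a](R)) → 5
  T → 6
  U → 6
  (T ⋈[g=f] U) → 5
  (π[c](γ[c; MAX(b)→a](R)) ⋈[c=e] (T ⋈[g=f] U)) → 1
  π[f]((π[c](γ[c; MAX(b)→a](R)) ⋈[c=e] (T ⋈[g=f] U))) → 1
  γ[f; COUNT(*)→e](π[f]((π[c](γ[c; MAX(b)→a](R)) ⋈[c=e] (T ⋈[g=f] U)))) → 1

== RESULT ==
f | e
2 | 1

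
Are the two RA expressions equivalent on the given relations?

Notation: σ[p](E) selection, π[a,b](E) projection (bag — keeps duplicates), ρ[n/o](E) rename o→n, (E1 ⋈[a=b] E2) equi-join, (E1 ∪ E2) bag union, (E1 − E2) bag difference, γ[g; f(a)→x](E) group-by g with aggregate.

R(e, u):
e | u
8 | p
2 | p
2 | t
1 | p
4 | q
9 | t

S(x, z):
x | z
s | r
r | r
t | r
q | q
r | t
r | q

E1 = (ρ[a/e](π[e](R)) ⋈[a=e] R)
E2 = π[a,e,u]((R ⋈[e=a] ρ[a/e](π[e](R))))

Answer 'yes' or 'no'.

E1 per-node cardinality:
  R → 6
  π[e](R) → 6
  ρ[a/e](π[e](R)) → 6
  R → 6
  (ρ[a/e](π[e](R)) ⋈[a=e] R) → 8
E2 per-node cardinality:
  R → 6
  R → 6
  π[e](R) → 6
  ρ[a/e](π[e](R)) → 6
  (R ⋈[e=a] ρ[a/e](π[e](R))) → 8
  π[a,e,u]((R ⋈[e=a] ρ[a/e](π[e](R)))) → 8

E1 and E2 produce the same multiset:
a | e | u
1 | 1 | p
2 | 2 | p
2 | 2 | p
2 | 2 | t
2 | 2 | t
4 | 4 | q
8 | 8 | p
9 | 9 | t

yes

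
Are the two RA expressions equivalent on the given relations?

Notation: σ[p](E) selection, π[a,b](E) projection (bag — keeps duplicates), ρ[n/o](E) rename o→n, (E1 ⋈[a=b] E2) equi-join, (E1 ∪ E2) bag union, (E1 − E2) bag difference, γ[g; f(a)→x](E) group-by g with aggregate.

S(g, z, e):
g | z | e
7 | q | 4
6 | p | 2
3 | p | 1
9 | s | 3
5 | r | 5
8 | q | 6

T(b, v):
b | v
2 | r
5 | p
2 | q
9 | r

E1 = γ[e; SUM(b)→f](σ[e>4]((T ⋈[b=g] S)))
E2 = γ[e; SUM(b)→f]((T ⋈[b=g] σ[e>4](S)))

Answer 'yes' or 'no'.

E1 stepwise |·|:
  T → 4
  S → 6
  (T ⋈[b=g] S) → 2
  σ[e>4]((T ⋈[b=g] S)) → 1
  γ[e; SUM(b)→f](σ[e>4]((T ⋈[b=g] S))) → 1
E2 stepwise |·|:
  T → 4
  S → 6
  σ[e>4](S) → 2
  (T ⋈[b=g] σ[e>4](S)) → 1
  γ[e; SUM(b)→f]((T ⋈[b=g] σ[e>4](S))) → 1

E1 and E2 produce the same multiset:
e | f
5 | 5

yes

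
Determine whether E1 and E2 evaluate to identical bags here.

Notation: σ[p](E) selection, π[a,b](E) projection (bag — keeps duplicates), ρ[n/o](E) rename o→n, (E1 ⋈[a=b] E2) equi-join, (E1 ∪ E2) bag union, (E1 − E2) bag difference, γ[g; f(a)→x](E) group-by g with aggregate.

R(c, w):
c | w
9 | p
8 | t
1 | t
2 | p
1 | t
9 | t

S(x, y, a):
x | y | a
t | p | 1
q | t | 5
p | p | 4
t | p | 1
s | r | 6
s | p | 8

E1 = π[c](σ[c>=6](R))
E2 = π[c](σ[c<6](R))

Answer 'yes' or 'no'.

E1 stepwise |·|:
  R → 6
  σ[c>=6](R) → 3
  π[c](σ[c>=6](R)) → 3
E2 stepwise |·|:
  R → 6
  σ[c<6](R) → 3
  π[c](σ[c<6](R)) → 3

E1 result:
c
8
9
9
E2 result:
c
1
1
2
Witness: (1,) appears 0× in E1 but 2× in E2.

no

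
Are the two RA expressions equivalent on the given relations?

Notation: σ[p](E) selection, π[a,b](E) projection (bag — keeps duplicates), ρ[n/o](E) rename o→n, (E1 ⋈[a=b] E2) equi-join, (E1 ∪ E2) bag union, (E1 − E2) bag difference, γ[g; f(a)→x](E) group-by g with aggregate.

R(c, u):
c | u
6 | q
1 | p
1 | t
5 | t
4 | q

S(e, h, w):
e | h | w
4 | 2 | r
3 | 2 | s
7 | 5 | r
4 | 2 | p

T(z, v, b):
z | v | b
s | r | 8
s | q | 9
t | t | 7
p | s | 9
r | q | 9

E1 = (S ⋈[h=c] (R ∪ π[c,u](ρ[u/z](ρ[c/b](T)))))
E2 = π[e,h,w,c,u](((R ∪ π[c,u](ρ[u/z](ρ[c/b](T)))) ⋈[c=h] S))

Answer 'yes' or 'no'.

E1 subexpression sizes:
  S → 4
  R → 5
  T → 5
  ρ[c/b](T) → 5
  ρ[u/z](ρ[c/b](T)) → 5
  π[c,u](ρ[u/z](ρ[c/b](T))) → 5
  (R ∪ π[c,u](ρ[u/z](ρ[c/b](T)))) → 10
  (S ⋈[h=c] (R ∪ π[c,u](ρ[u/z](ρ[c/b](T))))) → 1
E2 subexpression sizes:
  R → 5
  T → 5
  ρ[c/b](T) → 5
  ρ[u/z](ρ[c/b](T)) → 5
  π[c,u](ρ[u/z](ρ[c/b](T))) → 5
  (R ∪ π[c,u](ρ[u/z](ρ[c/b](T)))) → 10
  S → 4
  ((R ∪ π[c,u](ρ[u/z](ρ[c/b](T)))) ⋈[c=h] S) → 1
  π[e,h,w,c,u](((R ∪ π[c,u](ρ[u/z](ρ[c/b](T)))) ⋈[c=h] S)) → 1

E1 and E2 produce the same multiset:
e | h | w | c | u
7 | 5 | r | 5 | t

yes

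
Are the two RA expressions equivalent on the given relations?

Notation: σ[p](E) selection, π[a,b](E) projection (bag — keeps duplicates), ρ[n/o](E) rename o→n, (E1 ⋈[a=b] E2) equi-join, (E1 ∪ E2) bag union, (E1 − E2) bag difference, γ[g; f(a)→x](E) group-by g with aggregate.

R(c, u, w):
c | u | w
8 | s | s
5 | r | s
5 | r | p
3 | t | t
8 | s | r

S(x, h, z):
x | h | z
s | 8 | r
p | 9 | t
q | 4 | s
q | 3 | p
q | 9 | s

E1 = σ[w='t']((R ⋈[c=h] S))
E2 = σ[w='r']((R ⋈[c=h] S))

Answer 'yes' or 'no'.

E1 row counts bottom-up:
  R → 5
  S → 5
  (R ⋈[c=h] S) → 3
  σ[w='t']((R ⋈[c=h] S)) → 1
E2 row counts bottom-up:
  R → 5
  S → 5
  (R ⋈[c=h] S) → 3
  σ[w='r']((R ⋈[c=h] S)) → 1

E1 result:
c | u | w | x | h | z
3 | t | t | q | 3 | p
E2 result:
c | u | w | x | h | z
8 | s | r | s | 8 | r
Witness: (8, 's', 'r', 's', 8, 'r') appears 0× in E1 but 1× in E2.

no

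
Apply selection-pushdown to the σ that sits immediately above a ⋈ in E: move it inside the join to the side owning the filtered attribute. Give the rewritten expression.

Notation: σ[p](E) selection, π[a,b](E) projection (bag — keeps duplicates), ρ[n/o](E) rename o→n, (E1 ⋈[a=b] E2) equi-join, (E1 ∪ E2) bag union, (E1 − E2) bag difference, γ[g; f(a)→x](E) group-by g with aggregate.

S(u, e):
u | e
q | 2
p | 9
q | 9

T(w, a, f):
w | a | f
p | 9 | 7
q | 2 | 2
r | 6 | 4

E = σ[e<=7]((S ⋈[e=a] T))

σ filters on e, owned by the left side.
E' = (σ[e<=7](S) ⋈[e=a] T)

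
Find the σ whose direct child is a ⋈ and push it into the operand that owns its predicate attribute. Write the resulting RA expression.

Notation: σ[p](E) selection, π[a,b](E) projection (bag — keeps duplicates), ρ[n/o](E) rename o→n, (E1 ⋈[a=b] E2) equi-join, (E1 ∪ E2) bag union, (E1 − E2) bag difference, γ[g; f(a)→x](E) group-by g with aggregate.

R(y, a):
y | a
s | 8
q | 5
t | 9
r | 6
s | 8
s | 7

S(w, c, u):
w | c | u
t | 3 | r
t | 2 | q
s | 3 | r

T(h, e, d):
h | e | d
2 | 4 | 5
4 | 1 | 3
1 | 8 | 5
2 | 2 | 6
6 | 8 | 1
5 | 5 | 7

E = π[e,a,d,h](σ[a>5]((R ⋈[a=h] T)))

σ filters on a, owned by the left side.
E' = π[e,a,d,h]((σ[a>5](R) ⋈[a=h] T))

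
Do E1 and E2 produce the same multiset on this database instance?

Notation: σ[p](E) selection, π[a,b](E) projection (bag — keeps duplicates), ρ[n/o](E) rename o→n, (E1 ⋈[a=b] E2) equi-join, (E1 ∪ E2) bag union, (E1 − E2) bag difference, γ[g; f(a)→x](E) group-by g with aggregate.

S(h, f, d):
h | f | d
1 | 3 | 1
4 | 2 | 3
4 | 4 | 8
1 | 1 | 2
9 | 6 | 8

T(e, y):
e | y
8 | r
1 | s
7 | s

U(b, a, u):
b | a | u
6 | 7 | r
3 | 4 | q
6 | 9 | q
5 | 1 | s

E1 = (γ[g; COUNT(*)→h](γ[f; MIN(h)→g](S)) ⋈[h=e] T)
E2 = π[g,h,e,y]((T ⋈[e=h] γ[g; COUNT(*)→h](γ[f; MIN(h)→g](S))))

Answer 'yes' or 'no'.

E1 per-node cardinality:
  S → 5
  γ[f; MIN(h)→g](S) → 5
  γ[g; COUNT(*)→h](γ[f; MIN(h)→g](S)) → 3
  T → 3
  (γ[g; COUNT(*)→h](γ[f; MIN(h)→g](S)) ⋈[h=e] T) → 1
E2 per-node cardinality:
  T → 3
  S → 5
  γ[f; MIN(h)→g](S) → 5
  γ[g; COUNT(*)→h](γ[f; MIN(h)→g](S)) → 3
  (T ⋈[e=h] γ[g; COUNT(*)→h](γ[f; MIN(h)→g](S))) → 1
  π[g,h,e,y]((T ⋈[e=h] γ[g; COUNT(*)→h](γ[f; MIN(h)→g](S)))) → 1

E1 and E2 produce the same multiset:
g | h | e | y
9 | 1 | 1 | s

yes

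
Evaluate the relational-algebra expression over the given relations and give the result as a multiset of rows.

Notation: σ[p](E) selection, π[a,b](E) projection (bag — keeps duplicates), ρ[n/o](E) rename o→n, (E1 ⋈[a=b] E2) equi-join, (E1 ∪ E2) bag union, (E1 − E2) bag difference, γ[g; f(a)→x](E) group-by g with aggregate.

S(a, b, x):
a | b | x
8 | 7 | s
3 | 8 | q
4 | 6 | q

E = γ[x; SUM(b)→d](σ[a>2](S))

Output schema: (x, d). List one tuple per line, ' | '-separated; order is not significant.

Subexpression sizes:
  S → 3
  σ[a>2](S) → 3
  γ[x; SUM(b)→d](σ[a>2](S)) → 2

== RESULT ==
x | d
q | 14
s | 7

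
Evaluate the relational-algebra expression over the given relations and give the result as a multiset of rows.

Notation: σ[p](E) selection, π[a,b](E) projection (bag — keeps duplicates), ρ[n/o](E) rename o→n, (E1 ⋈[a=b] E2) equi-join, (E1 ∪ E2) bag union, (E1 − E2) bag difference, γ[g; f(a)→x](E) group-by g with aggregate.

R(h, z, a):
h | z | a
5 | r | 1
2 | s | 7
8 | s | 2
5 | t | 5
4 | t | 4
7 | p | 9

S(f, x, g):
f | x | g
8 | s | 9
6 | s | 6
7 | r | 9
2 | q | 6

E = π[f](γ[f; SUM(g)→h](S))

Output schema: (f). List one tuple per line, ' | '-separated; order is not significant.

Subexpression sizes:
  S → 4
  γ[f; SUM(g)→h](S) → 4
  π[f](γ[f; SUM(g)→h](S)) → 4

== RESULT ==
f
2
6
7
8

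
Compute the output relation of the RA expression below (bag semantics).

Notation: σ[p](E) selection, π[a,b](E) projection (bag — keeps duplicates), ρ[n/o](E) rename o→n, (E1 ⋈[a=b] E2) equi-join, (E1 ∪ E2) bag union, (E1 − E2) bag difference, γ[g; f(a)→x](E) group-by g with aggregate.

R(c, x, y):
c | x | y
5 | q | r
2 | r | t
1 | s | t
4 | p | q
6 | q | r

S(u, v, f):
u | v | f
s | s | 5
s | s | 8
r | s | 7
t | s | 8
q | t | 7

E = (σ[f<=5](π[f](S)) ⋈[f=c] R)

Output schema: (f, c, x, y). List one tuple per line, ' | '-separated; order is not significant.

Stepwise |·|:
  S → 5
  π[f](S) → 5
  σ[f<=5](π[f](S)) → 1
  R → 5
  (σ[f<=5](π[f](S)) ⋈[f=c] R) → 1

== RESULT ==
f | c | x | y
5 | 5 | q | r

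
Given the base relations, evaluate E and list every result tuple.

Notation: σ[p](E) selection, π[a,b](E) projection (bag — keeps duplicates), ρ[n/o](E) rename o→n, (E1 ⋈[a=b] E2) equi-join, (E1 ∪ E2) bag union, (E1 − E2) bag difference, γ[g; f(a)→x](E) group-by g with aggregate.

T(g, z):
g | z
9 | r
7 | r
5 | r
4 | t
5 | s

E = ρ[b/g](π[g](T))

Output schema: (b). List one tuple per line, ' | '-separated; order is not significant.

Stepwise |·|:
  T → 5
  π[g](T) → 5
  ρ[b/g](π[g](T)) → 5

== RESULT ==
b
4
5
5
7
9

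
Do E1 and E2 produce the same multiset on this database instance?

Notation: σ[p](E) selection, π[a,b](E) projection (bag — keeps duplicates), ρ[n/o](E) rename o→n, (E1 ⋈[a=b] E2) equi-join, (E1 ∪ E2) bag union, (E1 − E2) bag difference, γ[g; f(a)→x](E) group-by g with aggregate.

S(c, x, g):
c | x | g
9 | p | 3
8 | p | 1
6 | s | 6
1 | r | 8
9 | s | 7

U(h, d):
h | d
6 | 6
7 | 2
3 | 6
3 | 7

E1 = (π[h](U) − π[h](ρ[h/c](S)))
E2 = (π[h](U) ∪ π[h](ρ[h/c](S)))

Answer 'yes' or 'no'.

E1 stepwise |·|:
  U → 4
  π[h](U) → 4
  S → 5
  ρ[h/c](S) → 5
  π[h](ρ[h/c](S)) → 5
  (π[h](U) − π[h](ρ[h/c](S))) → 3
E2 stepwise |·|:
  U → 4
  π[h](U) → 4
  S → 5
  ρ[h/c](S) → 5
  π[h](ρ[h/c](S)) → 5
  (π[h](U) ∪ π[h](ρ[h/c](S))) → 9

E1 result:
h
3
3
7
E2 result:
h
1
3
3
6
6
7
8
9
9
Witness: (6,) appears 0× in E1 but 2× in E2.

no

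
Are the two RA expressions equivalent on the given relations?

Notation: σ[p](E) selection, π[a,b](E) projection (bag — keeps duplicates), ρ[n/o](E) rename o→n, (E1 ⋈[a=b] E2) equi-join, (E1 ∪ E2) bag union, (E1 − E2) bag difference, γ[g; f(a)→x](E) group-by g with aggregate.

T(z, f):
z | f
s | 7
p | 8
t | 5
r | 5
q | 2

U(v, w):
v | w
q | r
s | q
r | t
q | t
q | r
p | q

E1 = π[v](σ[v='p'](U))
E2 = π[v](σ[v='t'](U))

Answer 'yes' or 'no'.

E1 row counts bottom-up:
  U → 6
  σ[v='p'](U) → 1
  π[v](σ[v='p'](U)) → 1
E2 row counts bottom-up:
  U → 6
  σ[v='t'](U) → 0
  π[v](σ[v='t'](U)) → 0

E1 result:
v
p
E2 result:
v
(0 rows)
Witness: ('p',) appears 1× in E1 but 0× in E2.

no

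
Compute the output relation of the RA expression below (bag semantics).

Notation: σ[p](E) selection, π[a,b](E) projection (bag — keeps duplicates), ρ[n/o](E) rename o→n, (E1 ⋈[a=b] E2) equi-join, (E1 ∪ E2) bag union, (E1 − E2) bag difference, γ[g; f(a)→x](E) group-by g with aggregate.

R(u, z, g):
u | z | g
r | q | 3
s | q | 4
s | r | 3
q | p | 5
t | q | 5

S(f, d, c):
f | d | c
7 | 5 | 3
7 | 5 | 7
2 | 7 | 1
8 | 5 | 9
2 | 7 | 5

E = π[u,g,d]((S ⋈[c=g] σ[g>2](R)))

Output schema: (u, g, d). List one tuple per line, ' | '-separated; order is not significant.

Row counts bottom-up:
  S → 5
  R → 5
  σ[g>2](R) → 5
  (S ⋈[c=g] σ[g>2](R)) → 4
  π[u,g,d]((S ⋈[c=g] σ[g>2](R))) → 4

== RESULT ==
u | g | d
q | 5 | 7
r | 3 | 5
s | 3 | 5
t | 5 | 7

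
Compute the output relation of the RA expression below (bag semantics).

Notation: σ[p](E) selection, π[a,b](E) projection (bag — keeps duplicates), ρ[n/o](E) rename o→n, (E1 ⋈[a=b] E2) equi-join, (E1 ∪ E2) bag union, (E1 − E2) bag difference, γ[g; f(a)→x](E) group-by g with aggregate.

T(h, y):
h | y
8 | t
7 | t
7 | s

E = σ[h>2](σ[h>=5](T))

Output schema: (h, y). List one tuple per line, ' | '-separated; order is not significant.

Per-node cardinality:
  T → 3
  σ[h>=5](T) → 3
  σ[h>2](σ[h>=5](T)) → 3

== RESULT ==
h | y
7 | s
7 | t
8 | t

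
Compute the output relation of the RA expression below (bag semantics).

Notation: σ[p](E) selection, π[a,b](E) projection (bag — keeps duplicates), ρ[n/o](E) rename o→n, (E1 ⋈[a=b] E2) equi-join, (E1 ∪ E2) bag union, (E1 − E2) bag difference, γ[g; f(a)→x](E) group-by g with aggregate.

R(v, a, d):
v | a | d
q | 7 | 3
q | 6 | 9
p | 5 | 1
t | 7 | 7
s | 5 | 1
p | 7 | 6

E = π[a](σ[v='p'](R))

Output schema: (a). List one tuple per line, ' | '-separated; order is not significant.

Row counts bottom-up:
  R → 6
  σ[v='p'](R) → 2
  π[a](σ[v='p'](R)) → 2

== RESULT ==
a
5
7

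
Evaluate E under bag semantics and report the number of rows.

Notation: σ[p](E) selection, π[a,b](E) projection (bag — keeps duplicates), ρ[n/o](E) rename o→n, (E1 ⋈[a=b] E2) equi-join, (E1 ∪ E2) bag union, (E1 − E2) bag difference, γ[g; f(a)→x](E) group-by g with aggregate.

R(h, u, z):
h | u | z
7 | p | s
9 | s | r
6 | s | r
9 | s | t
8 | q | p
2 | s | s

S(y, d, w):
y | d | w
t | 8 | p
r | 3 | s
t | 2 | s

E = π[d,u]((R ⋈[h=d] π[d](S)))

Per-node cardinality:
  R → 6
  S → 3
  π[d](S) → 3
  (R ⋈[h=d] π[d](S)) → 2
  π[d,u]((R ⋈[h=d] π[d](S))) → 2

|E| = 2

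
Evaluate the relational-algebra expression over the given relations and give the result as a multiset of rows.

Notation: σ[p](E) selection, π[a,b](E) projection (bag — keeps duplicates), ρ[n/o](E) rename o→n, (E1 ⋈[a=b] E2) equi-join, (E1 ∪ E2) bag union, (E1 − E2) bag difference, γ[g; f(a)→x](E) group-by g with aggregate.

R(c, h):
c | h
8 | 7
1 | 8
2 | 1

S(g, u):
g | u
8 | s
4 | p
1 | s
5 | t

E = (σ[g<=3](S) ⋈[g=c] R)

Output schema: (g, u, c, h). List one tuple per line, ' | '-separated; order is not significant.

Per-node cardinality:
  S → 4
  σ[g<=3](S) → 1
  R → 3
  (σ[g<=3](S) ⋈[g=c] R) → 1

== RESULT ==
g | u | c | h
1 | s | 1 | 8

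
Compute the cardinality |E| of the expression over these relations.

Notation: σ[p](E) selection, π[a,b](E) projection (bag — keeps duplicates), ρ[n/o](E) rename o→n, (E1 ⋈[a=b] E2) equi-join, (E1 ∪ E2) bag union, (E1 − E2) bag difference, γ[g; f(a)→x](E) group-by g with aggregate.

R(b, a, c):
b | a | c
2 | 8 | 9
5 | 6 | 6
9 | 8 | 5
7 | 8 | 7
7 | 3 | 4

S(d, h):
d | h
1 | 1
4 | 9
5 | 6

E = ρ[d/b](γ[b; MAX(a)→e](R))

Subexpression sizes:
  R → 5
  γ[b; MAX(a)→e](R) → 4
  ρ[d/b](γ[b; MAX(a)→e](R)) → 4

|E| = 4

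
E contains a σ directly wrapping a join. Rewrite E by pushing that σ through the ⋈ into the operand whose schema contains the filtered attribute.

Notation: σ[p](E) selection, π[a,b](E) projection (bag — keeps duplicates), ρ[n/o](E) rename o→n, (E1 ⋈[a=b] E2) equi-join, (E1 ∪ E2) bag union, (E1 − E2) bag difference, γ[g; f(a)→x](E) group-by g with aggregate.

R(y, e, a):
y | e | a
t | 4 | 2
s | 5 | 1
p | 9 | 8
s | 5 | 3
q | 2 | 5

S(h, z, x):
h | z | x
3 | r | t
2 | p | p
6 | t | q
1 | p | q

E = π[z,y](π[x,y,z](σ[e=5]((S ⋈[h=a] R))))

σ filters on e, owned by the right side.
E' = π[z,y](π[x,y,z]((S ⋈[h=a] σ[e=5](R))))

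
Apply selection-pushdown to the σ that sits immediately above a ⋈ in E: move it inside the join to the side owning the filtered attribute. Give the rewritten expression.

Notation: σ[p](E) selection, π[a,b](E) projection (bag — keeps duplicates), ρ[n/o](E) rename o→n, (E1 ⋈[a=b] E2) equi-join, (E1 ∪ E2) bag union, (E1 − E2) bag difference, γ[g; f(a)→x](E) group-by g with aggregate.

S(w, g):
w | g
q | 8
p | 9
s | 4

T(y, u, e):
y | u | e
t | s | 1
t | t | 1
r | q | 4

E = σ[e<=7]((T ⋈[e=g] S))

σ filters on e, owned by the left side.
E' = (σ[e<=7](T) ⋈[e=g] S)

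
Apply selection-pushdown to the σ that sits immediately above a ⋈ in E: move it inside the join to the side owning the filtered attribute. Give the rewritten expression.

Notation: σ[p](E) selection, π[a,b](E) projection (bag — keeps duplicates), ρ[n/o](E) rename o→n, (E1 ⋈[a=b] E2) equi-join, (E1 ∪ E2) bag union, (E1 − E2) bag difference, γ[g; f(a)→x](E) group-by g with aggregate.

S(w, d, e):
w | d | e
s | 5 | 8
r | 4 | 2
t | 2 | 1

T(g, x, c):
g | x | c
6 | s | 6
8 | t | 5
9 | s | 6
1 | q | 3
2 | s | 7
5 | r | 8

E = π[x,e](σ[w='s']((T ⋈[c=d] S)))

σ filters on w, owned by the right side.
E' = π[x,e]((T ⋈[c=d] σ[w='s'](S)))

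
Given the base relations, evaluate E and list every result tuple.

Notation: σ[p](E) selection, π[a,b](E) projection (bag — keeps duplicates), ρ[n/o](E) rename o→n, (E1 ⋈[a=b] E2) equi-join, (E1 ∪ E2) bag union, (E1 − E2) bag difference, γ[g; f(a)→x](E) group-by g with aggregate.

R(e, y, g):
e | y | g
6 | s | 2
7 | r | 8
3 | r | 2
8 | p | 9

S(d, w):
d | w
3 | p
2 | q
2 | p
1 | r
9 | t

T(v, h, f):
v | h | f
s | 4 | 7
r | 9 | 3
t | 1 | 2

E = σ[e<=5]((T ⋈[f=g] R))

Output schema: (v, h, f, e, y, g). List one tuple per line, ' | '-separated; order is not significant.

Row counts bottom-up:
  T → 3
  R → 4
  (T ⋈[f=g] R) → 2
  σ[e<=5]((T ⋈[f=g] R)) → 1

== RESULT ==
v | h | f | e | y | g
t | 1 | 2 | 3 | r | 2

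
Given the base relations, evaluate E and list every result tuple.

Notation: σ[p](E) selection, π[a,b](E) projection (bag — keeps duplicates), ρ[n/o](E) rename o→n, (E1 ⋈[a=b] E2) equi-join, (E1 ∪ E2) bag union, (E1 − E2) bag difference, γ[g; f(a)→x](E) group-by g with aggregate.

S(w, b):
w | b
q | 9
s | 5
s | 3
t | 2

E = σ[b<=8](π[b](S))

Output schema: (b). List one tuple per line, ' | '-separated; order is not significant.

Subexpression sizes:
  S → 4
  π[b](S) → 4
  σ[b<=8](π[b](S)) → 3

== RESULT ==
b
2
3
5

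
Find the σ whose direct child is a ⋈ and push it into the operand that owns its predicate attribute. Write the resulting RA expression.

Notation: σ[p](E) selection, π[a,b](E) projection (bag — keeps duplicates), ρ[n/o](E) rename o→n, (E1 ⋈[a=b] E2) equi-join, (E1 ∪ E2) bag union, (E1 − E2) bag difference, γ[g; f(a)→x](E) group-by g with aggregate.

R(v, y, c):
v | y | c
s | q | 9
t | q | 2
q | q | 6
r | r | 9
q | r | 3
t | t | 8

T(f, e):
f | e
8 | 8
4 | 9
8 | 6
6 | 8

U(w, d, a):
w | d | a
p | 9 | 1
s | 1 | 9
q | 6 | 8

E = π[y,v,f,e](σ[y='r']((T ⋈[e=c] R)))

σ filters on y, owned by the right side.
E' = π[y,v,f,e]((T ⋈[e=c] σ[y='r'](R)))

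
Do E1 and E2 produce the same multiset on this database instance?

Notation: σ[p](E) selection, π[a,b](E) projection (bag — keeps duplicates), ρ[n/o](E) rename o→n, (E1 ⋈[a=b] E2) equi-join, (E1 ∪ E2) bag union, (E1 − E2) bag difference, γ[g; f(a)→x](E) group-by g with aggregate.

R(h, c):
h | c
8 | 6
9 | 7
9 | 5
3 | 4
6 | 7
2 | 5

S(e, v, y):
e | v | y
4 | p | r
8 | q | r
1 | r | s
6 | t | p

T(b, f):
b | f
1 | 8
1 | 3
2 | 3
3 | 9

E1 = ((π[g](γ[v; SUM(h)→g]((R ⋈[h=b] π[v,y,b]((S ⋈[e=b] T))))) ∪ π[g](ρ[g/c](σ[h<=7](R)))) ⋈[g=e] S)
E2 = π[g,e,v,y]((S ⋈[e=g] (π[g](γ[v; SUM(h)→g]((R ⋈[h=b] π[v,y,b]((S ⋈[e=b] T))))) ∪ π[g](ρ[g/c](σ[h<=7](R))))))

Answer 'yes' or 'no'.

E1 row counts bottom-up:
  R → 6
  S → 4
  T → 4
  (S ⋈[e=b] T) → 2
  π[v,y,b]((S ⋈[e=b] T)) → 2
  (R ⋈[h=b] π[v,y,b]((S ⋈[e=b] T))) → 0
  γ[v; SUM(h)→g]((R ⋈[h=b] π[v,y,b]((S ⋈[e=b] T)))) → 0
  π[g](γ[v; SUM(h)→g]((R ⋈[h=b] π[v,y,b]((S ⋈[e=b] T))))) → 0
  R → 6
  σ[h<=7](R) → 3
  ρ[g/c](σ[h<=7](R)) → 3
  π[g](ρ[g/c](σ[h<=7](R))) → 3
  (π[g](γ[v; SUM(h)→g]((R ⋈[h=b] π[v,y,b]((S ⋈[e=b] T))))) ∪ π[g](ρ[g/c](σ[h<=7](R)))) → 3
  S → 4
  ((π[g](γ[v; SUM(h)→g]((R ⋈[h=b] π[v,y,b]((S ⋈[e=b] T))))) ∪ π[g](ρ[g/c](σ[h<=7](R)))) ⋈[g=e] S) → 1
E2 row counts bottom-up:
  S → 4
  R → 6
  S → 4
  T → 4
  (S ⋈[e=b] T) → 2
  π[v,y,b]((S ⋈[e=b] T)) → 2
  (R ⋈[h=b] π[v,y,b]((S ⋈[e=b] T))) → 0
  γ[v; SUM(h)→g]((R ⋈[h=b] π[v,y,b]((S ⋈[e=b] T)))) → 0
  π[g](γ[v; SUM(h)→g]((R ⋈[h=b] π[v,y,b]((S ⋈[e=b] T))))) → 0
  R → 6
  σ[h<=7](R) → 3
  ρ[g/c](σ[h<=7](R)) → 3
  π[g](ρ[g/c](σ[h<=7](R))) → 3
  (π[g](γ[v; SUM(h)→g]((R ⋈[h=b] π[v,y,b]((S ⋈[e=b] T))))) ∪ π[g](ρ[g/c](σ[h<=7](R)))) → 3
  (S ⋈[e=g] (π[g](γ[v; SUM(h)→g]((R ⋈[h=b] π[v,y,b]((S ⋈[e=b] T))))) ∪ π[g](ρ[g/c](σ[h<=7](R))))) → 1
  π[g,e,v,y]((S ⋈[e=g] (π[g](γ[v; SUM(h)→g]((R ⋈[h=b] π[v,y,b]((S ⋈[e=b] T))))) ∪ π[g](ρ[g/c](σ[h<=7](R)))))) → 1

E1 and E2 produce the same multiset:
g | e | v | y
4 | 4 | p | r

yes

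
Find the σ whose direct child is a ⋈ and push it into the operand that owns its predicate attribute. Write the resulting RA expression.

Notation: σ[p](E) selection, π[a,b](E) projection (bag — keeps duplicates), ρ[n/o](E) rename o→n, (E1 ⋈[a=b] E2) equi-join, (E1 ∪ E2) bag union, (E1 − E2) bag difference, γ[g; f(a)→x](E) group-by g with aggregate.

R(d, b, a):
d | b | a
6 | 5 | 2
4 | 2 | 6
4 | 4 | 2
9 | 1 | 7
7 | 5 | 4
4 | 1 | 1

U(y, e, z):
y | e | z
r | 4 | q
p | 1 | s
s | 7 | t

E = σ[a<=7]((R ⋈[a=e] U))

σ filters on a, owned by the left side.
E' = (σ[a<=7](R) ⋈[a=e] U)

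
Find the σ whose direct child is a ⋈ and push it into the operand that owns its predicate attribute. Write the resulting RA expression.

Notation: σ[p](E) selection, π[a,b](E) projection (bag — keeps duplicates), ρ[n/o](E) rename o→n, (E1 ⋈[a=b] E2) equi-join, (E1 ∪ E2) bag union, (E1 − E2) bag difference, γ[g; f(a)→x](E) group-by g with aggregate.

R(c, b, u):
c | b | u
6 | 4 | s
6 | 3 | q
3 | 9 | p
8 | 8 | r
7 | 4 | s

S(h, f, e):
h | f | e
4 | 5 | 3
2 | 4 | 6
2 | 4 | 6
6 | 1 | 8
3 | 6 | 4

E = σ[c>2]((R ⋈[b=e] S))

σ filters on c, owned by the left side.
E' = (σ[c>2](R) ⋈[b=e] S)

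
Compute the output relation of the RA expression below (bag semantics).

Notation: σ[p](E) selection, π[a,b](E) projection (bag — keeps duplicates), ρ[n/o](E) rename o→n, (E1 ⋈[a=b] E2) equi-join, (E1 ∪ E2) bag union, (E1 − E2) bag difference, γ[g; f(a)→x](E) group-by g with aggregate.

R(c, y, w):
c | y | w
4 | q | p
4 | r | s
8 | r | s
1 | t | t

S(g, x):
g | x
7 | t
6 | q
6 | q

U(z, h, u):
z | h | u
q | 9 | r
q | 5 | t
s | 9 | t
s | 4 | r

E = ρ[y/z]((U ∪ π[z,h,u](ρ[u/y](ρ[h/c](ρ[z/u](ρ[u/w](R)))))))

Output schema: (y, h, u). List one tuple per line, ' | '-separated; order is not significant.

Row counts bottom-up:
  U → 4
  R → 4
  ρ[u/w](R) → 4
  ρ[z/u](ρ[u/w](R)) → 4
  ρ[h/c](ρ[z/u](ρ[u/w](R))) → 4
  ρ[u/y](ρ[h/c](ρ[z/u](ρ[u/w](R)))) → 4
  π[z,h,u](ρ[u/y](ρ[h/c](ρ[z/u](ρ[u/w](R))))) → 4
  (U ∪ π[z,h,u](ρ[u/y](ρ[h/c](ρ[z/u](ρ[u/w](R)))))) → 8
  ρ[y/z]((U ∪ π[z,h,u](ρ[u/y](ρ[h/c](ρ[z/u](ρ[u/w](R))))))) → 8

== RESULT ==
y | h | u
p | 4 | q
q | 5 | t
q | 9 | r
s | 4 | r
s | 4 | r
s | 8 | r
s | 9 | t
t | 1 | t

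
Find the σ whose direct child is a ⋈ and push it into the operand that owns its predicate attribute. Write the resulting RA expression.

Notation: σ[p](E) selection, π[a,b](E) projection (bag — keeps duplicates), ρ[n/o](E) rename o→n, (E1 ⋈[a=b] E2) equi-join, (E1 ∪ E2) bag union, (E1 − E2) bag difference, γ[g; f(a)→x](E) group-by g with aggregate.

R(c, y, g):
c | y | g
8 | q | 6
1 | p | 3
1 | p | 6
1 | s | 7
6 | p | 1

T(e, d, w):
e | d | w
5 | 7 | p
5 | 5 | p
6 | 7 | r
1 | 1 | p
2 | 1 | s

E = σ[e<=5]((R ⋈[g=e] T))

σ filters on e, owned by the right side.
E' = (R ⋈[g=e] σ[e<=5](T))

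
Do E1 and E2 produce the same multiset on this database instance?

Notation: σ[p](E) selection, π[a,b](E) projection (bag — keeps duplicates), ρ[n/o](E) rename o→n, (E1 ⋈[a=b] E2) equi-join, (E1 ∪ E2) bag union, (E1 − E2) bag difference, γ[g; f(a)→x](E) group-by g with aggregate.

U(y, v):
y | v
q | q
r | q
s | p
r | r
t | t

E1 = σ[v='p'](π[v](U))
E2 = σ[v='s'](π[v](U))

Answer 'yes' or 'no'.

E1 subexpression sizes:
  U → 5
  π[v](U) → 5
  σ[v='p'](π[v](U)) → 1
E2 subexpression sizes:
  U → 5
  π[v](U) → 5
  σ[v='s'](π[v](U)) → 0

E1 result:
v
p
E2 result:
v
(0 rows)
Witness: ('p',) appears 1× in E1 but 0× in E2.

no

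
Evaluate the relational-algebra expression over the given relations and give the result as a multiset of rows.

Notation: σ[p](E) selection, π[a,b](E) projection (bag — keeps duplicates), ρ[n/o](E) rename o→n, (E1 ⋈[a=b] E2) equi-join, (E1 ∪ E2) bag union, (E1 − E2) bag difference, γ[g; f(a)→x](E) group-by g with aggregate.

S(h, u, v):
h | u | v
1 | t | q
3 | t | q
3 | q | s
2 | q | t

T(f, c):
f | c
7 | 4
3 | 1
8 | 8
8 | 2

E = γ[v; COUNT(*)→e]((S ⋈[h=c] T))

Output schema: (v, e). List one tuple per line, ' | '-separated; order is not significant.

Stepwise |·|:
  S → 4
  T → 4
  (S ⋈[h=c] T) → 2
  γ[v; COUNT(*)→e]((S ⋈[h=c] T)) → 2

== RESULT ==
v | e
q | 1
t | 1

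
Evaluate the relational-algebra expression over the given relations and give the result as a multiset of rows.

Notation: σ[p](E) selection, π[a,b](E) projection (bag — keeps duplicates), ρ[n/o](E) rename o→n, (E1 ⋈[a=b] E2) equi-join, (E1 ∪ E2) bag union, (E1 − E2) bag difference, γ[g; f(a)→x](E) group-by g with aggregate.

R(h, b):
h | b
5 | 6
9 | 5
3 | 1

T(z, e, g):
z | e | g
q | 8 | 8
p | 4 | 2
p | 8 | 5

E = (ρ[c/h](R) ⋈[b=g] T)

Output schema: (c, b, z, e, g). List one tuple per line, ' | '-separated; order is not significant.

Subexpression sizes:
  R → 3
  ρ[c/h](R) → 3
  T → 3
  (ρ[c/h](R) ⋈[b=g] T) → 1

== RESULT ==
c | b | z | e | g
9 | 5 | p | 8 | 5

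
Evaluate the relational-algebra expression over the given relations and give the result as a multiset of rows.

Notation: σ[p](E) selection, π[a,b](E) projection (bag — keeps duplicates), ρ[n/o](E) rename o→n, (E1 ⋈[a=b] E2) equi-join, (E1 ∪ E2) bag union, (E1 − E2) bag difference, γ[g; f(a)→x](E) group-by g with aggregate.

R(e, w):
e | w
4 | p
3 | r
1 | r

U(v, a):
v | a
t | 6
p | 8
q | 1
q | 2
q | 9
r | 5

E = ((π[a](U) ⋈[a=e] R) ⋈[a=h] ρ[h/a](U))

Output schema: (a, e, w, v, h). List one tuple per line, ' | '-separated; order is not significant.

Per-node cardinality:
  U → 6
  π[a](U) → 6
  R → 3
  (π[a](U) ⋈[a=e] R) → 1
  U → 6
  ρ[h/a](U) → 6
  ((π[a](U) ⋈[a=e] R) ⋈[a=h] ρ[h/a](U)) → 1

== RESULT ==
a | e | w | v | h
1 | 1 | r | q | 1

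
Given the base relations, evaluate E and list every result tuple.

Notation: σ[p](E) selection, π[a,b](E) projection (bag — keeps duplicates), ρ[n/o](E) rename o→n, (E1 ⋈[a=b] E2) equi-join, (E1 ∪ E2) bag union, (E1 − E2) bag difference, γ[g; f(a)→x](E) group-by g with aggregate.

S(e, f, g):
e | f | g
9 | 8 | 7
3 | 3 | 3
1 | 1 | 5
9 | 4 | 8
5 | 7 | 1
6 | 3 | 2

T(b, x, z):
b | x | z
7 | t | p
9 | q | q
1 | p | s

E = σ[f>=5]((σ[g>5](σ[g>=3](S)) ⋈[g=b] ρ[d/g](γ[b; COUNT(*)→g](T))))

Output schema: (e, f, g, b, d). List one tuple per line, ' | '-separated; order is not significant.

Per-node cardinality:
  S → 6
  σ[g>=3](S) → 4
  σ[g>5](σ[g>=3](S)) → 2
  T → 3
  γ[b; COUNT(*)→g](T) → 3
  ρ[d/g](γ[b; COUNT(*)→g](T)) → 3
  (σ[g>5](σ[g>=3](S)) ⋈[g=b] ρ[d/g](γ[b; COUNT(*)→g](T))) → 1
  σ[f>=5]((σ[g>5](σ[g>=3](S)) ⋈[g=b] ρ[d/g](γ[b; COUNT(*)→g](T)))) → 1

== RESULT ==
e | f | g | b | d
9 | 8 | 7 | 7 | 1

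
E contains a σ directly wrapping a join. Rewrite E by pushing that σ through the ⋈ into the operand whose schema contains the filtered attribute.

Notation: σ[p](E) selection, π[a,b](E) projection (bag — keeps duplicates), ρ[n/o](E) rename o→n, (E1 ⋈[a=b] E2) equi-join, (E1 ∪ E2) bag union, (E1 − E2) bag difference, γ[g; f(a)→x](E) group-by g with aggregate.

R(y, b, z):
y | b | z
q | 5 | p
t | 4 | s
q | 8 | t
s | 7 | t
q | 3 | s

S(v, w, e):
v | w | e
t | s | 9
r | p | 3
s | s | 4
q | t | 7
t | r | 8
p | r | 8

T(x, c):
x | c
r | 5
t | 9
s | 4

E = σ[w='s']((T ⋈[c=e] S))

σ filters on w, owned by the right side.
E' = (T ⋈[c=e] σ[w='s'](S))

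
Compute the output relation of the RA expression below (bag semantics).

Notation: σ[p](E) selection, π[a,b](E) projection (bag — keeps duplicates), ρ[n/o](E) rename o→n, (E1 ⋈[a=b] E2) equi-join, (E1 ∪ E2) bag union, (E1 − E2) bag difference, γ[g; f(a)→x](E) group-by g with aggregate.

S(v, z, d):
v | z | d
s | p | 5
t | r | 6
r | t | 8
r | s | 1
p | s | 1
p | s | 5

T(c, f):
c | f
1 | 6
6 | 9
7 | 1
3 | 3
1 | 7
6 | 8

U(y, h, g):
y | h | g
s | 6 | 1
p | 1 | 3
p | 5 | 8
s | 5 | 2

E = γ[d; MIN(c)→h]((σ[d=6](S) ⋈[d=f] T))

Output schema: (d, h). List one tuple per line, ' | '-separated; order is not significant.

Stepwise |·|:
  S → 6
  σ[d=6](S) → 1
  T → 6
  (σ[d=6](S) ⋈[d=f] T) → 1
  γ[d; MIN(c)→h]((σ[d=6](S) ⋈[d=f] T)) → 1

== RESULT ==
d | h
6 | 1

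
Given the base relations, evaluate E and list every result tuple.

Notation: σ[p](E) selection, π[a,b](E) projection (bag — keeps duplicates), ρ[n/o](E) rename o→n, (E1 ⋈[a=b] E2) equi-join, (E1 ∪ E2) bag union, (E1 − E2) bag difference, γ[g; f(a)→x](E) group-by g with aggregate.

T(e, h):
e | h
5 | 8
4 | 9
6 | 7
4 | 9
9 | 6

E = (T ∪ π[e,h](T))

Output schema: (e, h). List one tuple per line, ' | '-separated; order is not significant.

Per-node cardinality:
  T → 5
  T → 5
  π[e,h](T) → 5
  (T ∪ π[e,h](T)) → 10

== RESULT ==
e | h
4 | 9
4 | 9
4 | 9
4 | 9
5 | 8
5 | 8
6 | 7
6 | 7
9 | 6
9 | 6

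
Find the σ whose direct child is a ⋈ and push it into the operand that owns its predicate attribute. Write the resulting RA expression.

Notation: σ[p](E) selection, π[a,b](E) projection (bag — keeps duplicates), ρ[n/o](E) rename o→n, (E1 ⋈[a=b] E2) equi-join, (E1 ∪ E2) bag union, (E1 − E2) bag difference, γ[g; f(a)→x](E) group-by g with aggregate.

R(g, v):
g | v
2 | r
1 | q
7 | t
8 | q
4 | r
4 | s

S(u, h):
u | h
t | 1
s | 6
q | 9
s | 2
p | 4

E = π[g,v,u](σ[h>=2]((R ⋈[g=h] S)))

σ filters on h, owned by the right side.
E' = π[g,v,u]((R ⋈[g=h] σ[h>=2](S)))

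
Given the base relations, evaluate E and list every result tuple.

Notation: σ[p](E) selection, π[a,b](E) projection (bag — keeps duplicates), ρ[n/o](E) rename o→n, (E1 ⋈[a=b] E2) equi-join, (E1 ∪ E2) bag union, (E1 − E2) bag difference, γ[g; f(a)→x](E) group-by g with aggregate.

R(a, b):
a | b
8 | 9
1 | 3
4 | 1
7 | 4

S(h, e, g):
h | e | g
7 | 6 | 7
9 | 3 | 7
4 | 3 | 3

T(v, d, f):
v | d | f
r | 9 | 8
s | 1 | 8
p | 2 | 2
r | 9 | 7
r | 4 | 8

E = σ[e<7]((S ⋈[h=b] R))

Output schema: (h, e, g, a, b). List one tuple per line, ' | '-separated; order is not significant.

Stepwise |·|:
  S → 3
  R → 4
  (S ⋈[h=b] R) → 2
  σ[e<7]((S ⋈[h=b] R)) → 2

== RESULT ==
h | e | g | a | b
4 | 3 | 3 | 7 | 4
9 | 3 | 7 | 8 | 9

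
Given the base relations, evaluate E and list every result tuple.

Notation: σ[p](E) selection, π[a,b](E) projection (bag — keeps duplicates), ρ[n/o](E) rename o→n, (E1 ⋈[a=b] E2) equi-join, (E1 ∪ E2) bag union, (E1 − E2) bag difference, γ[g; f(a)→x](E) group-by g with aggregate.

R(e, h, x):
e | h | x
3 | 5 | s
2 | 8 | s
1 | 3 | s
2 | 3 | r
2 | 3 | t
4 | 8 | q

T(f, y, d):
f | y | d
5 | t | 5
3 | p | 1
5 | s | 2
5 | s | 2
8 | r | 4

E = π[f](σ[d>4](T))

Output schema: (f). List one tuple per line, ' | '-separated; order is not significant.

Subexpression sizes:
  T → 5
  σ[d>4](T) → 1
  π[f](σ[d>4](T)) → 1

== RESULT ==
f
5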